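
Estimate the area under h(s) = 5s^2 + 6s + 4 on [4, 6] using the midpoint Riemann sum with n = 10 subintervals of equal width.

Δs = (6 − 4)/10 = 0.2.
Midpoints: 4.1, 4.3, 4.5, 4.7, 4.9, 5.1, 5.3, 5.5, 5.7, 5.9.
h(4.1) = 112.65, h(4.3) = 122.25, h(4.5) = 132.25, h(4.7) = 142.65, h(4.9) = 153.45, h(5.1) = 164.65, h(5.3) = 176.25, h(5.5) = 188.25, h(5.7) = 200.65, h(5.9) = 213.45.
Sum = Δs · [h(4.1) + h(4.3) + h(4.5) + ...].
Sum = 321.3.

321.3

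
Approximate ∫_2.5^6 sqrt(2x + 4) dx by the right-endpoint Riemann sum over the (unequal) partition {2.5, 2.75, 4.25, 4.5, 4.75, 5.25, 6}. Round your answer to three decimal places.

12.798

Subinterval widths: 0.25, 1.5, 0.25, 0.25, 0.5, 0.75.
Right endpoints: 2.75, 4.25, 4.5, 4.75, 5.25, 6.
f(2.75) ≈ 3.082, f(4.25) ≈ 3.536, f(4.5) ≈ 3.606, f(4.75) ≈ 3.674, f(5.25) ≈ 3.808, f(6) ≈ 4.000.
Sum = Σ Δx_i · f(x_i).
Sum ≈ 12.798.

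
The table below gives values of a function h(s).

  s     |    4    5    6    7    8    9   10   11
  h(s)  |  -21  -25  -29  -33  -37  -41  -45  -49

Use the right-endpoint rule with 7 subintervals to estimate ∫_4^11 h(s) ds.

-259

Δs = 1.
Sum = 1·[(-25) + (-29) + (-33) + (-37) + (-41) + (-45) + (-49)] = -259.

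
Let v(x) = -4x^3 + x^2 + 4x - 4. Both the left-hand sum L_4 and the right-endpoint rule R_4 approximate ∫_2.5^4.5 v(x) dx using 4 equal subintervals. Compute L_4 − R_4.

L_4 = -259.25.
R_4 = -399.25.
L_4 − R_4 = 140.

140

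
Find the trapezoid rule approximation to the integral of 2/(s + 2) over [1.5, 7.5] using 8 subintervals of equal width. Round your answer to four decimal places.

Δs = (7.5 − 1.5)/8 = 0.75.
f(1.5) = 4/7, f(2.25) = 8/17, f(3) = 0.4, f(3.75) = 8/23, f(4.5) = 4/13, f(5.25) = 8/29, f(6) = 0.25, f(6.75) = 8/35, f(7.5) = 4/19.
T_8 = (Δs/2)·[f(s_0) + 2f(s_1) + ... + 2f(s_{7}) + f(s_8)].
Sum ≈ 2.0036.

2.0036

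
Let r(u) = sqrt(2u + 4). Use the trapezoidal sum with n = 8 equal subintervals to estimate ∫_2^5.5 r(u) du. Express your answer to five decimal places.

Δu = (5.5 − 2)/8 = 0.4375.
r(2) ≈ 2.82843, r(2.4375) ≈ 2.97909, r(2.875) ≈ 3.12250, r(3.3125) ≈ 3.25960, r(3.75) ≈ 3.39116, r(4.1875) ≈ 3.51781, r(4.625) ≈ 3.64005, r(5.0625) ≈ 3.75832, r(5.5) ≈ 3.87298.
T_8 = (Δu/2)·[r(u_0) + 2r(u_1) + ... + 2r(u_{7}) + r(u_8)].
Sum ≈ 11.82092.

11.82092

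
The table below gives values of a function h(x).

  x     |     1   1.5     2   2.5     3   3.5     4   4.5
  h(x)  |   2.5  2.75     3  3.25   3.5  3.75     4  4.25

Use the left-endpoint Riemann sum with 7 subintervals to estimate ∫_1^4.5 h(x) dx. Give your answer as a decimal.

Δx = 0.5.
Sum = 0.5·[2.5 + 2.75 + 3 + 3.25 + 3.5 + 3.75 + 4] = 11.375.

11.375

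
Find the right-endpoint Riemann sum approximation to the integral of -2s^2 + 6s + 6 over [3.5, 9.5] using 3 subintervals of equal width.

Δs = (9.5 − 3.5)/3 = 2.
Right endpoints: 5.5, 7.5, 9.5.
f(5.5) = -21.5, f(7.5) = -61.5, f(9.5) = -117.5.
Sum = Δs · [f(5.5) + f(7.5) + f(9.5)].
Sum = -401.

-401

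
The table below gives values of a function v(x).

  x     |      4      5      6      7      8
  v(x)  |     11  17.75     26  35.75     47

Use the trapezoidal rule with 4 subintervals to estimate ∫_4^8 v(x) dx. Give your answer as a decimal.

Δx = 1.
T_4 = (1/2)·[11 + 2·17.75 + 2·26 + 2·35.75 + 47] = 108.5.

108.5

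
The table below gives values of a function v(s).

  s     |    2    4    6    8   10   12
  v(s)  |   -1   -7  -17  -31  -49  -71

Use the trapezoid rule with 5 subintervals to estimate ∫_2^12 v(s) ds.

Δs = 2.
T_5 = (2/2)·[(-1) + 2·(-7) + 2·(-17) + 2·(-31) + 2·(-49) + (-71)] = -280.

-280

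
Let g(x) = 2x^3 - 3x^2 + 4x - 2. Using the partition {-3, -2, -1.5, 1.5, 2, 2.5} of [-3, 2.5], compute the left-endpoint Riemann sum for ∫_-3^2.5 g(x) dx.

-171.5

Subinterval widths: 1, 0.5, 3, 0.5, 0.5.
Left endpoints: -3, -2, -1.5, 1.5, 2.
g(-3) = -95, g(-2) = -38, g(-1.5) = -21.5, g(1.5) = 4, g(2) = 10.
Sum = Σ Δx_i · g(x_i).
Sum = -171.5.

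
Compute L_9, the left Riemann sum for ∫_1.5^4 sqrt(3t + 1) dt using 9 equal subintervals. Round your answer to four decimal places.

7.3732

Δt = (4 − 1.5)/9 = 5/18.
Left endpoints: 1.5, 16/9, 37/18, 7/3, 47/18, 26/9, 19/6, 31/9, 67/18.
f(1.5) ≈ 2.3452, f(16/9) ≈ 2.5166, f(37/18) ≈ 2.6771, f(7/3) ≈ 2.8284, f(47/18) ≈ 2.9721, f(26/9) ≈ 3.1091, f(19/6) ≈ 3.2404, f(31/9) ≈ 3.3665, f(67/18) ≈ 3.4881.
Sum = Δt · [f(1.5) + f(16/9) + f(37/18) + ...].
Sum ≈ 7.3732.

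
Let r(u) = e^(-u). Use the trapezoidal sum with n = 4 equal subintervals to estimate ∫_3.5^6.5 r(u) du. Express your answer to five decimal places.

Δu = (6.5 − 3.5)/4 = 0.75.
r(3.5) ≈ 0.03020, r(4.25) ≈ 0.01426, r(5) ≈ 0.00674, r(5.75) ≈ 0.00318, r(6.5) ≈ 0.00150.
T_4 = (Δu/2)·[r(u_0) + 2r(u_1) + 2r(u_2) + 2r(u_3) + r(u_4)].
Sum ≈ 0.03003.

0.03003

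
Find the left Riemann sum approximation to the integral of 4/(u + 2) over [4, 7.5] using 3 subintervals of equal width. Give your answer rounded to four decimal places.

1.9889

Δu = (7.5 − 4)/3 = 7/6.
Left endpoints: 4, 31/6, 19/3.
f(4) = 2/3, f(31/6) = 24/43, f(19/3) = 0.48.
Sum = Δu · [f(4) + f(31/6) + f(19/3)].
Sum ≈ 1.9889.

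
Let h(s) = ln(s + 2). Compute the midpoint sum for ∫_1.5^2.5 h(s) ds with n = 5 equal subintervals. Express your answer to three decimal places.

1.384

Δs = (2.5 − 1.5)/5 = 0.2.
Midpoints: 1.6, 1.8, 2, 2.2, 2.4.
h(1.6) ≈ 1.281, h(1.8) ≈ 1.335, h(2) ≈ 1.386, h(2.2) ≈ 1.435, h(2.4) ≈ 1.482.
Sum = Δs · [h(1.6) + h(1.8) + h(2) + h(2.2) + h(2.4)].
Sum ≈ 1.384.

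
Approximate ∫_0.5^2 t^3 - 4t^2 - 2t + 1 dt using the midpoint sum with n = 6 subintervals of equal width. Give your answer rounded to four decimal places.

-8.7637

Δt = (2 − 0.5)/6 = 0.25.
Midpoints: 0.625, 0.875, 1.125, 1.375, 1.625, 1.875.
f(0.625) = -803/512, f(0.875) = -1609/512, f(1.125) = -2503/512, f(1.375) = -3437/512, f(1.625) = -4363/512, f(1.875) = -5233/512.
Sum = Δt · [f(0.625) + f(0.875) + f(1.125) + ...].
Sum ≈ -8.7637.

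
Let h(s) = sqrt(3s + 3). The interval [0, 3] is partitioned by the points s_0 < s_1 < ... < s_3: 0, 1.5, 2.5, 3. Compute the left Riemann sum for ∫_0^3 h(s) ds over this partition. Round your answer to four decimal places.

Subinterval widths: 1.5, 1, 0.5.
Left endpoints: 0, 1.5, 2.5.
h(0) ≈ 1.7321, h(1.5) ≈ 2.7386, h(2.5) ≈ 3.2404.
Sum = Σ Δs_i · h(s_i).
Sum ≈ 6.9569.

6.9569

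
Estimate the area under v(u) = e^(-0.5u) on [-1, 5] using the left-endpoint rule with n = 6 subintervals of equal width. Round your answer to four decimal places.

3.9816

Δu = (5 − (-1))/6 = 1.
Left endpoints: -1, 0, 1, 2, 3, 4.
v(-1) ≈ 1.6487, v(0) ≈ 1.0000, v(1) ≈ 0.6065, v(2) ≈ 0.3679, v(3) ≈ 0.2231, v(4) ≈ 0.1353.
Sum = Δu · [v(-1) + v(0) + v(1) + ...].
Sum ≈ 3.9816.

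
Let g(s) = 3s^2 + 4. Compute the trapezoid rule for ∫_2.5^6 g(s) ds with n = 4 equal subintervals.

215.71484375

Δs = (6 − 2.5)/4 = 0.875.
g(2.5) = 22.75, g(3.375) = 38.171875, g(4.25) = 58.1875, g(5.125) = 82.796875, g(6) = 112.
T_4 = (Δs/2)·[g(s_0) + 2g(s_1) + 2g(s_2) + 2g(s_3) + g(s_4)].
Sum = 215.71484375.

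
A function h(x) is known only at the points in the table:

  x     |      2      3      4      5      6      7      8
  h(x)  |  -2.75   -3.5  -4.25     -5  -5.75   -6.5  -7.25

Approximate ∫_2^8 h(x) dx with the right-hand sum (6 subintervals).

Δx = 1.
Sum = 1·[(-3.5) + (-4.25) + (-5) + (-5.75) + (-6.5) + (-7.25)] = -32.25.

-32.25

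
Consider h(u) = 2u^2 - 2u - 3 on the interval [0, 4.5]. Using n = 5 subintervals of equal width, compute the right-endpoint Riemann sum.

42.39

Δu = (4.5 − 0)/5 = 0.9.
Right endpoints: 0.9, 1.8, 2.7, 3.6, 4.5.
h(0.9) = -3.18, h(1.8) = -0.12, h(2.7) = 6.18, h(3.6) = 15.72, h(4.5) = 28.5.
Sum = Δu · [h(0.9) + h(1.8) + h(2.7) + h(3.6) + h(4.5)].
Sum = 42.39.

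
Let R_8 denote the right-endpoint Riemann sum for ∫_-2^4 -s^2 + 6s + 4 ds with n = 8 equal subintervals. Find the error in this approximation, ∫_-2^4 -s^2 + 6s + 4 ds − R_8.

-8.4375

Exact integral: ∫_-2^4 f(s) ds = 36.
R_8 = 44.4375.
Error = 36 − 44.4375 = -8.4375.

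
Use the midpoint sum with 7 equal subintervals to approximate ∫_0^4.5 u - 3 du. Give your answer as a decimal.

Δu = (4.5 − 0)/7 = 9/14.
Midpoints: 9/28, 27/28, 45/28, 2.25, 81/28, 99/28, 117/28.
f(9/28) = -75/28, f(27/28) = -57/28, f(45/28) = -39/28, f(2.25) = -0.75, f(81/28) = -3/28, f(99/28) = 15/28, f(117/28) = 33/28.
Sum = Δu · [f(9/28) + f(27/28) + f(45/28) + ...].
Sum = -3.375.

-3.375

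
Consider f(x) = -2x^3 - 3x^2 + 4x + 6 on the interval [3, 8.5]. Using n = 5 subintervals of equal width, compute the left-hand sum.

Δx = (8.5 − 3)/5 = 1.1.
Left endpoints: 3, 4.1, 5.2, 6.3, 7.4.
f(3) = -63, f(4.1) = -165.872, f(5.2) = -335.536, f(6.3) = -587.964, f(7.4) = -939.128.
Sum = Δx · [f(3) + f(4.1) + f(5.2) + f(6.3) + f(7.4)].
Sum = -2300.65.

-2300.65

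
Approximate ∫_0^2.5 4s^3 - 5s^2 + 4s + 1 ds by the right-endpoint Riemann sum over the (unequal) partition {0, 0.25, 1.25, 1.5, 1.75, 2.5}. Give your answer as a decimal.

43.96875

Subinterval widths: 0.25, 1, 0.25, 0.25, 0.75.
Right endpoints: 0.25, 1.25, 1.5, 1.75, 2.5.
f(0.25) = 1.75, f(1.25) = 6, f(1.5) = 9.25, f(1.75) = 14.125, f(2.5) = 42.25.
Sum = Σ Δs_i · f(s_i).
Sum = 43.96875.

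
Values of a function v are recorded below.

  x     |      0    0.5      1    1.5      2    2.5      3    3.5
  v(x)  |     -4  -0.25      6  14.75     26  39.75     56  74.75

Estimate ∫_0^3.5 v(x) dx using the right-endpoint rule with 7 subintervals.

108.5

Δx = 0.5.
Sum = 0.5·[(-0.25) + 6 + 14.75 + 26 + 39.75 + 56 + 74.75] = 108.5.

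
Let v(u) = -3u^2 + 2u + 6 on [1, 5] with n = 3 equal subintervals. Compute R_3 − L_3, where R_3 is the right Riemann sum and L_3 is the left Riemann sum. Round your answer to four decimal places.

-85.3333

R_3 ≈ -122.222222.
L_3 ≈ -36.888889.
R_3 − L_3 ≈ -85.3333.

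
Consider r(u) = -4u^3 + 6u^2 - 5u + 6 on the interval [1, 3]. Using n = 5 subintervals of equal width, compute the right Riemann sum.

-50.16

Δu = (3 − 1)/5 = 0.4.
Right endpoints: 1.4, 1.8, 2.2, 2.6, 3.
r(1.4) = -0.216, r(1.8) = -6.888, r(2.2) = -18.552, r(2.6) = -36.744, r(3) = -63.
Sum = Δu · [r(1.4) + r(1.8) + r(2.2) + r(2.6) + r(3)].
Sum = -50.16.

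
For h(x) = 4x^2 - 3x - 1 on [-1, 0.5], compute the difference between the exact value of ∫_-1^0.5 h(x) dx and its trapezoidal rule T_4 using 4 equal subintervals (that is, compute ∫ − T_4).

-0.140625

Exact integral: ∫_-1^0.5 h(x) dx = 1.125.
T_4 = 1.265625.
Error = 1.125 − 1.265625 = -0.140625.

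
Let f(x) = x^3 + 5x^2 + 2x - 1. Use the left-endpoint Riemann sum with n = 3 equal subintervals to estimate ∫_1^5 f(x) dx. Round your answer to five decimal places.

231.25926

Δx = (5 − 1)/3 = 4/3.
Left endpoints: 1, 7/3, 11/3.
f(1) = 7, f(7/3) = 1177/27, f(11/3) = 3317/27.
Sum = Δx · [f(1) + f(7/3) + f(11/3)].
Sum ≈ 231.25926.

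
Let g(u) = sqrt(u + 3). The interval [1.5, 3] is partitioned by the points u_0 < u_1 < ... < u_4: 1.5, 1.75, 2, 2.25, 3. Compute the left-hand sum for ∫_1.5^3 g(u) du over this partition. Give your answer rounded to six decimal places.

Subinterval widths: 0.25, 0.25, 0.25, 0.75.
Left endpoints: 1.5, 1.75, 2, 2.25.
g(1.5) ≈ 2.121320, g(1.75) ≈ 2.179449, g(2) ≈ 2.236068, g(2.25) ≈ 2.291288.
Sum = Σ Δu_i · g(u_i).
Sum ≈ 3.352675.

3.352675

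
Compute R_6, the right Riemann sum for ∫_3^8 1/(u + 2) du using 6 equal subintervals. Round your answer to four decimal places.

Δu = (8 − 3)/6 = 5/6.
Right endpoints: 23/6, 14/3, 5.5, 19/3, 43/6, 8.
f(23/6) = 6/35, f(14/3) = 0.15, f(5.5) = 2/15, f(19/3) = 0.12, f(43/6) = 6/55, f(8) = 0.1.
Sum = Δu · [f(23/6) + f(14/3) + f(5.5) + ...].
Sum ≈ 0.6532.

0.6532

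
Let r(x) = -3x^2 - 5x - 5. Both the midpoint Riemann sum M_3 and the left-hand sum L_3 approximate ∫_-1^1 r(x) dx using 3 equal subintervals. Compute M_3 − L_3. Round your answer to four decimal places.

M_3 ≈ -11.777778.
L_3 ≈ -9.111111.
M_3 − L_3 ≈ -2.6667.

-2.6667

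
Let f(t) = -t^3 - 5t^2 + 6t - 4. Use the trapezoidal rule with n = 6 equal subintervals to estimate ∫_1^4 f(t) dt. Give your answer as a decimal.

Δt = (4 − 1)/6 = 0.5.
f(1) = -4, f(1.5) = -9.625, f(2) = -20, f(2.5) = -35.875, f(3) = -58, f(3.5) = -87.125, f(4) = -124.
T_6 = (Δt/2)·[f(t_0) + 2f(t_1) + ... + 2f(t_{5}) + f(t_6)].
Sum = -137.3125.

-137.3125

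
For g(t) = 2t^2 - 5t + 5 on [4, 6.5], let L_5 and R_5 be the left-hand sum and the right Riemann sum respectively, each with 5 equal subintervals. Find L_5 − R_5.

L_5 = 77.5.
R_5 = 97.5.
L_5 − R_5 = -20.

-20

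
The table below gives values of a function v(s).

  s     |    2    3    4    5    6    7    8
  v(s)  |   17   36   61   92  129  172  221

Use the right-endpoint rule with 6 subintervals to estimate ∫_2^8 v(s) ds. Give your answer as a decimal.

Δs = 1.
Sum = 1·[36 + 61 + 92 + 129 + 172 + 221] = 711.

711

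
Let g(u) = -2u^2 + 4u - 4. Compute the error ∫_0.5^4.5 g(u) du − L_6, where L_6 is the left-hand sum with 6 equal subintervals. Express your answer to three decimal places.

Exact integral: ∫_0.5^4.5 g(u) du ≈ -36.66667.
L_6 ≈ -29.25926.
Error ≈ -36.66667 − (-29.25926) ≈ -7.407.

-7.407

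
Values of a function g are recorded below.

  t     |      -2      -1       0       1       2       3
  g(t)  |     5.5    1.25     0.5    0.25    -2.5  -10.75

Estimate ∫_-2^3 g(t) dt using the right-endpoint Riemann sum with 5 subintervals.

Δt = 1.
Sum = 1·[1.25 + 0.5 + 0.25 + (-2.5) + (-10.75)] = -11.25.

-11.25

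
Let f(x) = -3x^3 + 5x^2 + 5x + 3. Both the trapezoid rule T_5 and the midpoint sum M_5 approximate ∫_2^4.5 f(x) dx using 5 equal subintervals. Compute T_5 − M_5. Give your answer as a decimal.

-3.7890625

T_5 = -111.40625.
M_5 = -107.6171875.
T_5 − M_5 = -3.7890625.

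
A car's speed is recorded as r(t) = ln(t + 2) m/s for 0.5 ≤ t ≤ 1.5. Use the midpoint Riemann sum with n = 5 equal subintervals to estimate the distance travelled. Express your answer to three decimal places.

1.094

Δt = (1.5 − 0.5)/5 = 0.2.
Midpoints: 0.6, 0.8, 1, 1.2, 1.4.
r(0.6) ≈ 0.956, r(0.8) ≈ 1.030, r(1) ≈ 1.099, r(1.2) ≈ 1.163, r(1.4) ≈ 1.224.
Sum = Δt · [r(0.6) + r(0.8) + r(1) + r(1.2) + r(1.4)].
Sum ≈ 1.094.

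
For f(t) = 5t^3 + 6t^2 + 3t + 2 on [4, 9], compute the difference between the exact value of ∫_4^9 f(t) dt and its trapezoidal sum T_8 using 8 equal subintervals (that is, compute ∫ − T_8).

-33.69140625

Exact integral: ∫_4^9 f(t) dt = 9318.75.
T_8 = 9352.44140625.
Error = 9318.75 − 9352.44140625 = -33.69140625.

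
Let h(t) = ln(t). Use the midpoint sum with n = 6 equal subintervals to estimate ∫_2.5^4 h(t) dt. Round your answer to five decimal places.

1.75484

Δt = (4 − 2.5)/6 = 0.25.
Midpoints: 2.625, 2.875, 3.125, 3.375, 3.625, 3.875.
h(2.625) ≈ 0.96508, h(2.875) ≈ 1.05605, h(3.125) ≈ 1.13943, h(3.375) ≈ 1.21640, h(3.625) ≈ 1.28785, h(3.875) ≈ 1.35455.
Sum = Δt · [h(2.625) + h(2.875) + h(3.125) + ...].
Sum ≈ 1.75484.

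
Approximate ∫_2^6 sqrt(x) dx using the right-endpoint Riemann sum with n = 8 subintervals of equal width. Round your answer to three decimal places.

Δx = (6 − 2)/8 = 0.5.
Right endpoints: 2.5, 3, 3.5, 4, 4.5, 5, 5.5, 6.
f(2.5) ≈ 1.581, f(3) ≈ 1.732, f(3.5) ≈ 1.871, f(4) ≈ 2.000, f(4.5) ≈ 2.121, f(5) ≈ 2.236, f(5.5) ≈ 2.345, f(6) ≈ 2.449.
Sum = Δx · [f(2.5) + f(3) + f(3.5) + ...].
Sum ≈ 8.168.

8.168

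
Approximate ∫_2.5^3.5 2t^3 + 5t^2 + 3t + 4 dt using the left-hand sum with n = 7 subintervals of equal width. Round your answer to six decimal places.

Δt = (3.5 − 2.5)/7 = 1/7.
Left endpoints: 2.5, 37/14, 39/14, 41/14, 43/14, 45/14, 47/14.
f(2.5) = 74, f(37/14) = 57467/686, f(39/14) = 32377/343, f(41/14) = 72649/686, f(43/14) = 40588/343, f(45/14) = 90359/686, f(47/14) = 50111/343.
Sum = Δt · [f(2.5) + f(37/14) + f(39/14) + ...].
Sum ≈ 107.744898.

107.744898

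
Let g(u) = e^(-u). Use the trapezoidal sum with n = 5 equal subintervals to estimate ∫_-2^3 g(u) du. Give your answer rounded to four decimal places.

7.9409

Δu = (3 − (-2))/5 = 1.
g(-2) ≈ 7.3891, g(-1) ≈ 2.7183, g(0) ≈ 1.0000, g(1) ≈ 0.3679, g(2) ≈ 0.1353, g(3) ≈ 0.0498.
T_5 = (Δu/2)·[g(u_0) + 2g(u_1) + ... + 2g(u_{4}) + g(u_5)].
Sum ≈ 7.9409.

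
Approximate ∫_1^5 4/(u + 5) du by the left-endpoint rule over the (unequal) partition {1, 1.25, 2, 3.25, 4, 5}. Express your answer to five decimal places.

Subinterval widths: 0.25, 0.75, 1.25, 0.75, 1.
Left endpoints: 1, 1.25, 2, 3.25, 4.
f(1) = 2/3, f(1.25) = 0.64, f(2) = 4/7, f(3.25) = 16/33, f(4) = 4/9.
Sum = Σ Δu_i · f(u_i).
Sum ≈ 2.16903.

2.16903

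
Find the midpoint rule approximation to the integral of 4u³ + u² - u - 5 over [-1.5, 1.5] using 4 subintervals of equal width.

-12.890625

Δu = (1.5 − (-1.5))/4 = 0.75.
Midpoints: -1.125, -0.375, 0.375, 1.125.
f(-1.125) = -8.3046875, f(-0.375) = -4.6953125, f(0.375) = -5.0234375, f(1.125) = 0.8359375.
Sum = Δu · [f(-1.125) + f(-0.375) + f(0.375) + f(1.125)].
Sum = -12.890625.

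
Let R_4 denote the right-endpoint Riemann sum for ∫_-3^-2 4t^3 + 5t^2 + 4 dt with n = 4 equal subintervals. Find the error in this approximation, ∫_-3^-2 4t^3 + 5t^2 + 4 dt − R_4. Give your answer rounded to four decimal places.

Exact integral: ∫_-3^-2 f(t) dt ≈ -29.333333.
R_4 = -23.21875.
Error ≈ -29.333333 − (-23.21875) ≈ -6.1146.

-6.1146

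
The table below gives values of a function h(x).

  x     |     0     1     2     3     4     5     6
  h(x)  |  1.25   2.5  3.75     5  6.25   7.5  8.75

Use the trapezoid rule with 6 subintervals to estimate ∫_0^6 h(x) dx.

Δx = 1.
T_6 = (1/2)·[1.25 + 2·2.5 + 2·3.75 + 2·5 + 2·6.25 + 2·7.5 + 8.75] = 30.

30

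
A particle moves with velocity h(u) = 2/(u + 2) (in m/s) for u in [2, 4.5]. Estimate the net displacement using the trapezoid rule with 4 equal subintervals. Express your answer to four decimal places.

Δu = (4.5 − 2)/4 = 0.625.
h(2) = 0.5, h(2.625) = 16/37, h(3.25) = 8/21, h(3.875) = 16/47, h(4.5) = 4/13.
T_4 = (Δu/2)·[h(u_0) + 2h(u_1) + 2h(u_2) + 2h(u_3) + h(u_4)].
Sum ≈ 0.9735.

0.9735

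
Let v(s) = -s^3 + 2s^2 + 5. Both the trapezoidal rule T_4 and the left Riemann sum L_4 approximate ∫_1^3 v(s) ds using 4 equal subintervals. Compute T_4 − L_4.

-2.5

T_4 = 7.
L_4 = 9.5.
T_4 − L_4 = -2.5.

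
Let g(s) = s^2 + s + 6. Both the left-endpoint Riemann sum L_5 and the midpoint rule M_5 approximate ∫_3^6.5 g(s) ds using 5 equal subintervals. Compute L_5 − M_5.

-12.43375

L_5 = 107.59.
M_5 = 120.02375.
L_5 − M_5 = -12.43375.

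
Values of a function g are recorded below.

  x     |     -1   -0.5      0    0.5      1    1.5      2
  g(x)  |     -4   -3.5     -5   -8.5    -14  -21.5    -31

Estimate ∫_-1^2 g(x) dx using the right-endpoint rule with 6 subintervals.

-41.75

Δx = 0.5.
Sum = 0.5·[(-3.5) + (-5) + (-8.5) + (-14) + (-21.5) + (-31)] = -41.75.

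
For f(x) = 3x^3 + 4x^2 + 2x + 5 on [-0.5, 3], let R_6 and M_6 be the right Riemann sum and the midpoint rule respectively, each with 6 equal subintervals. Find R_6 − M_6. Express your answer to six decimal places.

40.524957

R_6 ≈ 162.13122106.
M_6 ≈ 121.60626447.
R_6 − M_6 ≈ 40.524957.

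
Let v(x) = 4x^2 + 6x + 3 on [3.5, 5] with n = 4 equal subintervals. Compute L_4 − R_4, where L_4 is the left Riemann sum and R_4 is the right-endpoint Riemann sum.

-22.5

L_4 = 141.140625.
R_4 = 163.640625.
L_4 − R_4 = -22.5.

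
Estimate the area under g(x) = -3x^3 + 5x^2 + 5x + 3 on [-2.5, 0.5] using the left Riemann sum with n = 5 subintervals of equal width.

Δx = (0.5 − (-2.5))/5 = 0.6.
Left endpoints: -2.5, -1.9, -1.3, -0.7, -0.1.
g(-2.5) = 68.625, g(-1.9) = 32.127, g(-1.3) = 11.541, g(-0.7) = 2.979, g(-0.1) = 2.553.
Sum = Δx · [g(-2.5) + g(-1.9) + g(-1.3) + g(-0.7) + g(-0.1)].
Sum = 70.695.

70.695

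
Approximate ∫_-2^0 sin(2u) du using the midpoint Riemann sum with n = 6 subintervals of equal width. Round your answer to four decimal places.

Δu = (0 − (-2))/6 = 1/3.
Midpoints: -11/6, -1.5, -7/6, -5/6, -0.5, -1/6.
f(-11/6) ≈ 0.5013, f(-1.5) ≈ -0.1411, f(-7/6) ≈ -0.7231, f(-5/6) ≈ -0.9954, f(-0.5) ≈ -0.8415, f(-1/6) ≈ -0.3272.
Sum = Δu · [f(-11/6) + f(-1.5) + f(-7/6) + ...].
Sum ≈ -0.8423.

-0.8423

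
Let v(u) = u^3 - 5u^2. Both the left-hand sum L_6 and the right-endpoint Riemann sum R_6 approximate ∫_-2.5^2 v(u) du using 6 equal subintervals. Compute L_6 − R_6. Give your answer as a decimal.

L_6 = -60.64453125.
R_6 = -34.48828125.
L_6 − R_6 = -26.15625.

-26.15625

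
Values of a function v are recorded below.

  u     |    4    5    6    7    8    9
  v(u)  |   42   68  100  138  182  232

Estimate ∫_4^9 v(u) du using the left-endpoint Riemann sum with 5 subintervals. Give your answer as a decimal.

Δu = 1.
Sum = 1·[42 + 68 + 100 + 138 + 182] = 530.

530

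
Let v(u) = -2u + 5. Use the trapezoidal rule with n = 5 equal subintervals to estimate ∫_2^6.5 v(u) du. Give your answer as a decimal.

Δu = (6.5 − 2)/5 = 0.9.
v(2) = 1, v(2.9) = -0.8, v(3.8) = -2.6, v(4.7) = -4.4, v(5.6) = -6.2, v(6.5) = -8.
T_5 = (Δu/2)·[v(u_0) + 2v(u_1) + ... + 2v(u_{4}) + v(u_5)].
Sum = -15.75.

-15.75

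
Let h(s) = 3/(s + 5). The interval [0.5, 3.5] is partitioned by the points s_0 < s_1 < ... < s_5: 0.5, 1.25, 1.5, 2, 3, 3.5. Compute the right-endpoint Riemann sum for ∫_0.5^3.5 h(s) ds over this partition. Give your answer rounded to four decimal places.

Subinterval widths: 0.75, 0.25, 0.5, 1, 0.5.
Right endpoints: 1.25, 1.5, 2, 3, 3.5.
h(1.25) = 0.48, h(1.5) = 6/13, h(2) = 3/7, h(3) = 0.375, h(3.5) = 6/17.
Sum = Σ Δs_i · h(s_i).
Sum ≈ 1.2411.

1.2411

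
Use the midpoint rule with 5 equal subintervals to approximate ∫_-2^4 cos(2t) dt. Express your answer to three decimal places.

0.150

Δt = (4 − (-2))/5 = 1.2.
Midpoints: -1.4, -0.2, 1, 2.2, 3.4.
f(-1.4) ≈ -0.942, f(-0.2) ≈ 0.921, f(1) ≈ -0.416, f(2.2) ≈ -0.307, f(3.4) ≈ 0.869.
Sum = Δt · [f(-1.4) + f(-0.2) + f(1) + f(2.2) + f(3.4)].
Sum ≈ 0.150.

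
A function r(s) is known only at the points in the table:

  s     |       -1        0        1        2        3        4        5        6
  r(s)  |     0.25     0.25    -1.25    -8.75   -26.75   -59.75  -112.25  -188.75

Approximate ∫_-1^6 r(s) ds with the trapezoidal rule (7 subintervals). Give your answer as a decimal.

Δs = 1.
T_7 = (1/2)·[0.25 + 2·0.25 + 2·(-1.25) + 2·(-8.75) + 2·(-26.75) + 2·(-59.75) + 2·(-112.25) + (-188.75)] = -302.75.

-302.75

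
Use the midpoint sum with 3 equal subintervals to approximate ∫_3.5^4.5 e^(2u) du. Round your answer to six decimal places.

3439.182065

Δu = (4.5 − 3.5)/3 = 1/3.
Midpoints: 11/3, 4, 13/3.
f(11/3) ≈ 1530.474862, f(4) ≈ 2980.957987, f(13/3) ≈ 5806.113346.
Sum = Δu · [f(11/3) + f(4) + f(13/3)].
Sum ≈ 3439.182065.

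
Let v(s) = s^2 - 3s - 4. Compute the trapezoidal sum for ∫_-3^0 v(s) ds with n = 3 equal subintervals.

Δs = (0 − (-3))/3 = 1.
v(-3) = 14, v(-2) = 6, v(-1) = 0, v(0) = -4.
T_3 = (Δs/2)·[v(s_0) + 2v(s_1) + 2v(s_2) + v(s_3)].
Sum = 11.

11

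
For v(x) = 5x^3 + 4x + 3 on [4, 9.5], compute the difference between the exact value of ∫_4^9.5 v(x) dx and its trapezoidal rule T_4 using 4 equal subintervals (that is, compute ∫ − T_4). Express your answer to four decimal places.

Exact integral: ∫_4^9.5 v(x) dx = 10026.328125.
T_4 ≈ 10201.801758.
Error ≈ 10026.328125 − 10201.801758 ≈ -175.4736.

-175.4736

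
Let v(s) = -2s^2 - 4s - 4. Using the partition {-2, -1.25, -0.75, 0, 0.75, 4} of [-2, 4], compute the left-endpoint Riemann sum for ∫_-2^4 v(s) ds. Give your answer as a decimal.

Subinterval widths: 0.75, 0.5, 0.75, 0.75, 3.25.
Left endpoints: -2, -1.25, -0.75, 0, 0.75.
v(-2) = -4, v(-1.25) = -2.125, v(-0.75) = -2.125, v(0) = -4, v(0.75) = -8.125.
Sum = Σ Δs_i · v(s_i).
Sum = -35.0625.

-35.0625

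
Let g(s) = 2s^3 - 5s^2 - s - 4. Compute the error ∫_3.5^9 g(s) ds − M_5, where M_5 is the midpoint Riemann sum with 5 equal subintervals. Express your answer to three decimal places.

18.024

Exact integral: ∫_3.5^9 g(s) ds ≈ 2005.55208.
M_5 = 1987.528125.
Error ≈ 2005.55208 − 1987.528125 ≈ 18.024.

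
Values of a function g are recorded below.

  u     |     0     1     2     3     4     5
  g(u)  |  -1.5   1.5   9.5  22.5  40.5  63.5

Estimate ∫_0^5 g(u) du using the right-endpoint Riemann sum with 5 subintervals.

137.5

Δu = 1.
Sum = 1·[1.5 + 9.5 + 22.5 + 40.5 + 63.5] = 137.5.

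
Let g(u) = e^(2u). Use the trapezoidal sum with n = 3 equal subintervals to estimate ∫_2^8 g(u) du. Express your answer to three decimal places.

9217636.617

Δu = (8 − 2)/3 = 2.
g(2) ≈ 54.598, g(4) ≈ 2980.958, g(6) ≈ 162754.791, g(8) ≈ 8886110.521.
T_3 = (Δu/2)·[g(u_0) + 2g(u_1) + 2g(u_2) + g(u_3)].
Sum ≈ 9217636.617.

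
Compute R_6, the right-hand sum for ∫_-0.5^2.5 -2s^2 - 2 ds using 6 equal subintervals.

Δs = (2.5 − (-0.5))/6 = 0.5.
Right endpoints: 0, 0.5, 1, 1.5, 2, 2.5.
f(0) = -2, f(0.5) = -2.5, f(1) = -4, f(1.5) = -6.5, f(2) = -10, f(2.5) = -14.5.
Sum = Δs · [f(0) + f(0.5) + f(1) + ...].
Sum = -19.75.

-19.75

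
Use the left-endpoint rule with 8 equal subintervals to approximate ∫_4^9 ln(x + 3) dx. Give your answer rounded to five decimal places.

11.02714

Δx = (9 − 4)/8 = 0.625.
Left endpoints: 4, 4.625, 5.25, 5.875, 6.5, 7.125, 7.75, 8.375.
f(4) ≈ 1.94591, f(4.625) ≈ 2.03143, f(5.25) ≈ 2.11021, f(5.875) ≈ 2.18324, f(6.5) ≈ 2.25129, f(7.125) ≈ 2.31501, f(7.75) ≈ 2.37491, f(8.375) ≈ 2.43142.
Sum = Δx · [f(4) + f(4.625) + f(5.25) + ...].
Sum ≈ 11.02714.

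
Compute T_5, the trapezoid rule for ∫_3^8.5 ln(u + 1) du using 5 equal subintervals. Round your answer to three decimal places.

Δu = (8.5 − 3)/5 = 1.1.
f(3) ≈ 1.386, f(4.1) ≈ 1.629, f(5.2) ≈ 1.825, f(6.3) ≈ 1.988, f(7.4) ≈ 2.128, f(8.5) ≈ 2.251.
T_5 = (Δu/2)·[f(u_0) + 2f(u_1) + ... + 2f(u_{4}) + f(u_5)].
Sum ≈ 10.328.

10.328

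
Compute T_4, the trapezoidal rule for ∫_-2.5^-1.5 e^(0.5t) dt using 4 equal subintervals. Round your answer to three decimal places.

0.372

Δt = (-1.5 − (-2.5))/4 = 0.25.
f(-2.5) ≈ 0.287, f(-2.25) ≈ 0.325, f(-2) ≈ 0.368, f(-1.75) ≈ 0.417, f(-1.5) ≈ 0.472.
T_4 = (Δt/2)·[f(t_0) + 2f(t_1) + 2f(t_2) + 2f(t_3) + f(t_4)].
Sum ≈ 0.372.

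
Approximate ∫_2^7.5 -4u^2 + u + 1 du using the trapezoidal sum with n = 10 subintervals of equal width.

Δu = (7.5 − 2)/10 = 0.55.
f(2) = -13, f(2.55) = -22.46, f(3.1) = -34.34, f(3.65) = -48.64, f(4.2) = -65.36, f(4.75) = -84.5, f(5.3) = -106.06, f(5.85) = -130.04, f(6.4) = -156.44, f(6.95) = -185.26, f(7.5) = -216.5.
T_10 = (Δu/2)·[f(u_0) + 2f(u_1) + ... + 2f(u_{9}) + f(u_10)].
Sum = -521.3175.

-521.3175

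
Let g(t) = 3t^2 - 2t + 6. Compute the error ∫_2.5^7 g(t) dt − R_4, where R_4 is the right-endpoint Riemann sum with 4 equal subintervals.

-69.92578125

Exact integral: ∫_2.5^7 g(t) dt = 311.625.
R_4 = 381.55078125.
Error = 311.625 − 381.55078125 = -69.92578125.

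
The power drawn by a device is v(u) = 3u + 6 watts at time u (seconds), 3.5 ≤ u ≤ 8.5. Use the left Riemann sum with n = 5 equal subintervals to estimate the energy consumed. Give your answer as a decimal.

112.5

Δu = (8.5 − 3.5)/5 = 1.
Left endpoints: 3.5, 4.5, 5.5, 6.5, 7.5.
v(3.5) = 16.5, v(4.5) = 19.5, v(5.5) = 22.5, v(6.5) = 25.5, v(7.5) = 28.5.
Sum = Δu · [v(3.5) + v(4.5) + v(5.5) + v(6.5) + v(7.5)].
Sum = 112.5.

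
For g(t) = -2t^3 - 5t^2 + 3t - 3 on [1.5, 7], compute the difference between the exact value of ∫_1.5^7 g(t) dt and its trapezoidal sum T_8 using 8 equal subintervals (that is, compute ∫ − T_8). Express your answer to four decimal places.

Exact integral: ∫_1.5^7 g(t) dt ≈ -1710.385417.
T_8 ≈ -1723.600098.
Error ≈ -1710.385417 − (-1723.600098) ≈ 13.2147.

13.2147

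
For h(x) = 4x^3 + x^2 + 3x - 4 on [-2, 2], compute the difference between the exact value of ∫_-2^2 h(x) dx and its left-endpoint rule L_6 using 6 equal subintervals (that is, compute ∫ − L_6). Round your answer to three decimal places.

25.037

Exact integral: ∫_-2^2 h(x) dx ≈ -10.66667.
L_6 ≈ -35.70370.
Error ≈ -10.66667 − (-35.70370) ≈ 25.037.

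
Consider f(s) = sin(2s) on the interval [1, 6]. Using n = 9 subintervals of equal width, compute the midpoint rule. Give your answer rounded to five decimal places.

-0.66361

Δs = (6 − 1)/9 = 5/9.
Midpoints: 23/18, 11/6, 43/18, 53/18, 3.5, 73/18, 83/18, 31/6, 103/18.
f(23/18) ≈ 0.55306, f(11/6) ≈ -0.50128, f(43/18) ≈ -0.99786, f(53/18) ≈ -0.38416, f(3.5) ≈ 0.65699, f(73/18) ≈ 0.96712, f(83/18) ≈ 0.20117, f(31/6) ≈ -0.78862, f(103/18) ≈ -0.90094.
Sum = Δs · [f(23/18) + f(11/6) + f(43/18) + ...].
Sum ≈ -0.66361.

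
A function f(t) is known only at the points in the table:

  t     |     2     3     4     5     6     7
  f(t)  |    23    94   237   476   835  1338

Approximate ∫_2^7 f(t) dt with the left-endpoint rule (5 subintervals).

Δt = 1.
Sum = 1·[23 + 94 + 237 + 476 + 835] = 1665.

1665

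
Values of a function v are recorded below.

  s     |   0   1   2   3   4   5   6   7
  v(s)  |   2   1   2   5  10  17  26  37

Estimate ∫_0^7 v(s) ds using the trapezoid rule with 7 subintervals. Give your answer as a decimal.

Δs = 1.
T_7 = (1/2)·[2 + 2·1 + 2·2 + 2·5 + 2·10 + 2·17 + 2·26 + 37] = 80.5.

80.5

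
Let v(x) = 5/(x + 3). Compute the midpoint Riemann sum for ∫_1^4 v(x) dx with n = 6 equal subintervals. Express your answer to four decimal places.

Δx = (4 − 1)/6 = 0.5.
Midpoints: 1.25, 1.75, 2.25, 2.75, 3.25, 3.75.
v(1.25) = 20/17, v(1.75) = 20/19, v(2.25) = 20/21, v(2.75) = 20/23, v(3.25) = 0.8, v(3.75) = 20/27.
Sum = Δx · [v(1.25) + v(1.75) + v(2.25) + ...].
Sum ≈ 2.7959.

2.7959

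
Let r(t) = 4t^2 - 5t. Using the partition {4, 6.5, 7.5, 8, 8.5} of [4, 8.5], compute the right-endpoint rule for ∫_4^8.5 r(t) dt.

760

Subinterval widths: 2.5, 1, 0.5, 0.5.
Right endpoints: 6.5, 7.5, 8, 8.5.
r(6.5) = 136.5, r(7.5) = 187.5, r(8) = 216, r(8.5) = 246.5.
Sum = Σ Δt_i · r(t_i).
Sum = 760.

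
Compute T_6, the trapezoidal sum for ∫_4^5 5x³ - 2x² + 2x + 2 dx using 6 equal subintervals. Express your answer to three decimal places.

431.887

Δx = (5 − 4)/6 = 1/6.
f(4) = 298, f(25/6) = 72857/216, f(13/3) = 10259/27, f(4.5) = 426.125, f(14/3) = 12850/27, f(29/6) = 114373/216, f(5) = 587.
T_6 = (Δx/2)·[f(x_0) + 2f(x_1) + ... + 2f(x_{5}) + f(x_6)].
Sum ≈ 431.887.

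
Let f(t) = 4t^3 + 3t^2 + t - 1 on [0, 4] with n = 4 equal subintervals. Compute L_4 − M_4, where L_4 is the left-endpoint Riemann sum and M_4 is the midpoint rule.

L_4 = 188.
M_4 = 315.
L_4 − M_4 = -127.

-127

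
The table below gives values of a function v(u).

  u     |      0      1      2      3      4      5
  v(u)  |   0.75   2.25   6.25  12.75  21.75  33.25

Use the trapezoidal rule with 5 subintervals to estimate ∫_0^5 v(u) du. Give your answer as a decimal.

Δu = 1.
T_5 = (1/2)·[0.75 + 2·2.25 + 2·6.25 + 2·12.75 + 2·21.75 + 33.25] = 60.

60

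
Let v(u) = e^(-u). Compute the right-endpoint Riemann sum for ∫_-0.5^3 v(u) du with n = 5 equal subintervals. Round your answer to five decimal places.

1.10407

Δu = (3 − (-0.5))/5 = 0.7.
Right endpoints: 0.2, 0.9, 1.6, 2.3, 3.
v(0.2) ≈ 0.81873, v(0.9) ≈ 0.40657, v(1.6) ≈ 0.20190, v(2.3) ≈ 0.10026, v(3) ≈ 0.04979.
Sum = Δu · [v(0.2) + v(0.9) + v(1.6) + v(2.3) + v(3)].
Sum ≈ 1.10407.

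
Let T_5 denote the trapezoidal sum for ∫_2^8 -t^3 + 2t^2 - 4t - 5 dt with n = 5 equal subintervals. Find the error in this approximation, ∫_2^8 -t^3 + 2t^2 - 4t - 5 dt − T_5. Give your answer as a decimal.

18.72

Exact integral: ∫_2^8 f(t) dt = -834.
T_5 = -852.72.
Error = -834 − (-852.72) = 18.72.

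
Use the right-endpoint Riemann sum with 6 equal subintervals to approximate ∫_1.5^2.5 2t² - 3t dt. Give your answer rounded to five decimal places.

2.59259

Δt = (2.5 − 1.5)/6 = 1/6.
Right endpoints: 5/3, 11/6, 2, 13/6, 7/3, 2.5.
f(5/3) = 5/9, f(11/6) = 11/9, f(2) = 2, f(13/6) = 26/9, f(7/3) = 35/9, f(2.5) = 5.
Sum = Δt · [f(5/3) + f(11/6) + f(2) + ...].
Sum ≈ 2.59259.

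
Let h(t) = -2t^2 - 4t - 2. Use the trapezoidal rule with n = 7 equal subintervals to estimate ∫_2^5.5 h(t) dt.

-165.375

Δt = (5.5 − 2)/7 = 0.5.
h(2) = -18, h(2.5) = -24.5, h(3) = -32, h(3.5) = -40.5, h(4) = -50, h(4.5) = -60.5, h(5) = -72, h(5.5) = -84.5.
T_7 = (Δt/2)·[h(t_0) + 2h(t_1) + ... + 2h(t_{6}) + h(t_7)].
Sum = -165.375.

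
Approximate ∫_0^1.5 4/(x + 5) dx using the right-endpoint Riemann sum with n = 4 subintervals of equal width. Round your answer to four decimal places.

1.0156

Δx = (1.5 − 0)/4 = 0.375.
Right endpoints: 0.375, 0.75, 1.125, 1.5.
f(0.375) = 32/43, f(0.75) = 16/23, f(1.125) = 32/49, f(1.5) = 8/13.
Sum = Δx · [f(0.375) + f(0.75) + f(1.125) + f(1.5)].
Sum ≈ 1.0156.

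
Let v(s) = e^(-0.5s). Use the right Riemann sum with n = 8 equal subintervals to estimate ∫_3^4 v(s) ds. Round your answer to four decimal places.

0.1702

Δs = (4 − 3)/8 = 0.125.
Right endpoints: 3.125, 3.25, 3.375, 3.5, 3.625, 3.75, 3.875, 4.
v(3.125) ≈ 0.2096, v(3.25) ≈ 0.1969, v(3.375) ≈ 0.1850, v(3.5) ≈ 0.1738, v(3.625) ≈ 0.1632, v(3.75) ≈ 0.1534, v(3.875) ≈ 0.1441, v(4) ≈ 0.1353.
Sum = Δs · [v(3.125) + v(3.25) + v(3.375) + ...].
Sum ≈ 0.1702.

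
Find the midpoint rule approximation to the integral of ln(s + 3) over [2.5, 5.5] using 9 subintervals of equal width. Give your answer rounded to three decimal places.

Δs = (5.5 − 2.5)/9 = 1/3.
Midpoints: 8/3, 3, 10/3, 11/3, 4, 13/3, 14/3, 5, 16/3.
f(8/3) ≈ 1.735, f(3) ≈ 1.792, f(10/3) ≈ 1.846, f(11/3) ≈ 1.897, f(4) ≈ 1.946, f(13/3) ≈ 1.992, f(14/3) ≈ 2.037, f(5) ≈ 2.079, f(16/3) ≈ 2.120.
Sum = Δs · [f(8/3) + f(3) + f(10/3) + ...].
Sum ≈ 5.815.

5.815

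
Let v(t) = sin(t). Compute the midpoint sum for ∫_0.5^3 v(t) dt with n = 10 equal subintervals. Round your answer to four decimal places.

Δt = (3 − 0.5)/10 = 0.25.
Midpoints: 0.625, 0.875, 1.125, 1.375, 1.625, 1.875, 2.125, 2.375, 2.625, 2.875.
v(0.625) ≈ 0.5851, v(0.875) ≈ 0.7675, v(1.125) ≈ 0.9023, v(1.375) ≈ 0.9809, v(1.625) ≈ 0.9985, v(1.875) ≈ 0.9541, v(2.125) ≈ 0.8503, v(2.375) ≈ 0.6937, v(2.625) ≈ 0.4939, v(2.875) ≈ 0.2634.
Sum = Δt · [v(0.625) + v(0.875) + v(1.125) + ...].
Sum ≈ 1.8724.

1.8724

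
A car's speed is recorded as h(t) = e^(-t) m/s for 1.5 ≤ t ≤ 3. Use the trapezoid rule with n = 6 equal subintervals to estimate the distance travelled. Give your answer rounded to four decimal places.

0.1742

Δt = (3 − 1.5)/6 = 0.25.
h(1.5) ≈ 0.2231, h(1.75) ≈ 0.1738, h(2) ≈ 0.1353, h(2.25) ≈ 0.1054, h(2.5) ≈ 0.0821, h(2.75) ≈ 0.0639, h(3) ≈ 0.0498.
T_6 = (Δt/2)·[h(t_0) + 2h(t_1) + ... + 2h(t_{5}) + h(t_6)].
Sum ≈ 0.1742.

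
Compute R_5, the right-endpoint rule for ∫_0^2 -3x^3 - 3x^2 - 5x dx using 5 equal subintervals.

Δx = (2 − 0)/5 = 0.4.
Right endpoints: 0.4, 0.8, 1.2, 1.6, 2.
f(0.4) = -2.672, f(0.8) = -7.456, f(1.2) = -15.504, f(1.6) = -27.968, f(2) = -46.
Sum = Δx · [f(0.4) + f(0.8) + f(1.2) + f(1.6) + f(2)].
Sum = -39.84.

-39.84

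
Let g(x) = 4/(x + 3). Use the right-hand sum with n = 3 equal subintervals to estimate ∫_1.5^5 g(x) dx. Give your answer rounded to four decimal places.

2.0898

Δx = (5 − 1.5)/3 = 7/6.
Right endpoints: 8/3, 23/6, 5.
g(8/3) = 12/17, g(23/6) = 24/41, g(5) = 0.5.
Sum = Δx · [g(8/3) + g(23/6) + g(5)].
Sum ≈ 2.0898.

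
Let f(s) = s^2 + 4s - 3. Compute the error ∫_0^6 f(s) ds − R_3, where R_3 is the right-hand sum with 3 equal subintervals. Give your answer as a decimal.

Exact integral: ∫_0^6 f(s) ds = 126.
R_3 = 190.
Error = 126 − 190 = -64.

-64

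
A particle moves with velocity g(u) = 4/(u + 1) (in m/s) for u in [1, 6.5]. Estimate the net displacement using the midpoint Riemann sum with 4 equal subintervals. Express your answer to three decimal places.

5.219

Δu = (6.5 − 1)/4 = 1.375.
Midpoints: 1.6875, 3.0625, 4.4375, 5.8125.
g(1.6875) = 64/43, g(3.0625) = 64/65, g(4.4375) = 64/87, g(5.8125) = 64/109.
Sum = Δu · [g(1.6875) + g(3.0625) + g(4.4375) + g(5.8125)].
Sum ≈ 5.219.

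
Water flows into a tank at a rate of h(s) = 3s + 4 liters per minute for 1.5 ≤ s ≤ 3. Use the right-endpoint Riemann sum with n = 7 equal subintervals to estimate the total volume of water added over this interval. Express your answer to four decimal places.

16.6071

Δs = (3 − 1.5)/7 = 3/14.
Right endpoints: 12/7, 27/14, 15/7, 33/14, 18/7, 39/14, 3.
h(12/7) = 64/7, h(27/14) = 137/14, h(15/7) = 73/7, h(33/14) = 155/14, h(18/7) = 82/7, h(39/14) = 173/14, h(3) = 13.
Sum = Δs · [h(12/7) + h(27/14) + h(15/7) + ...].
Sum ≈ 16.6071.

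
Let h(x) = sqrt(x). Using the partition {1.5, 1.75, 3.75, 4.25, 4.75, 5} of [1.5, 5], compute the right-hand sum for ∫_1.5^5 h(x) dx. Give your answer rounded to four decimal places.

6.8832

Subinterval widths: 0.25, 2, 0.5, 0.5, 0.25.
Right endpoints: 1.75, 3.75, 4.25, 4.75, 5.
h(1.75) ≈ 1.3229, h(3.75) ≈ 1.9365, h(4.25) ≈ 2.0616, h(4.75) ≈ 2.1794, h(5) ≈ 2.2361.
Sum = Σ Δx_i · h(x_i).
Sum ≈ 6.8832.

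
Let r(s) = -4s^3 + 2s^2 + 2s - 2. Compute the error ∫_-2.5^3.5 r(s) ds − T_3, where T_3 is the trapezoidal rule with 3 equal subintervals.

Exact integral: ∫_-2.5^3.5 r(s) ds = -78.
T_3 = -94.
Error = -78 − (-94) = 16.

16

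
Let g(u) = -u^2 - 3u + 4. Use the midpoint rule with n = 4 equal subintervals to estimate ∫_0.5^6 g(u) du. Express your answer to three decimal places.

Δu = (6 − 0.5)/4 = 1.375.
Midpoints: 1.1875, 2.5625, 3.9375, 5.3125.
g(1.1875) = -0.97265625, g(2.5625) = -10.25390625, g(3.9375) = -23.31640625, g(5.3125) = -40.16015625.
Sum = Δu · [g(1.1875) + g(2.5625) + g(3.9375) + g(5.3125)].
Sum ≈ -102.717.

-102.717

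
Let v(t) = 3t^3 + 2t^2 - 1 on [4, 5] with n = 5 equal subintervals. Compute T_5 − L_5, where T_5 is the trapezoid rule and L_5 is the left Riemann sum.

20.1

T_5 = 316.7.
L_5 = 296.6.
T_5 − L_5 = 20.1.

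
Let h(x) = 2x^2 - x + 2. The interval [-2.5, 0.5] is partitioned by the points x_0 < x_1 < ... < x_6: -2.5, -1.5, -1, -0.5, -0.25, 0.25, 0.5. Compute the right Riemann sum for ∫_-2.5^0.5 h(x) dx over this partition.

Subinterval widths: 1, 0.5, 0.5, 0.25, 0.5, 0.25.
Right endpoints: -1.5, -1, -0.5, -0.25, 0.25, 0.5.
h(-1.5) = 8, h(-1) = 5, h(-0.5) = 3, h(-0.25) = 2.375, h(0.25) = 1.875, h(0.5) = 2.
Sum = Σ Δx_i · h(x_i).
Sum = 14.03125.

14.03125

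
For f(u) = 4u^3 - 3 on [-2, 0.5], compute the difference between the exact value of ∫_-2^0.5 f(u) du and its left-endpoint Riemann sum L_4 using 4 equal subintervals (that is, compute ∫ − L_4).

11.62109375

Exact integral: ∫_-2^0.5 f(u) du = -23.4375.
L_4 = -35.05859375.
Error = -23.4375 − (-35.05859375) = 11.62109375.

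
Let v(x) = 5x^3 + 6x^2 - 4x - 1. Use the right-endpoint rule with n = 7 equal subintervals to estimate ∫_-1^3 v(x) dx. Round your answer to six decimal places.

189.714286

Δx = (3 − (-1))/7 = 4/7.
Right endpoints: -3/7, 1/7, 5/7, 9/7, 13/7, 17/7, 3.
v(-3/7) = 488/343, v(1/7) = -492/343, v(5/7) = 352/343, v(9/7) = 4940/343, v(13/7) = 15192/343, v(17/7) = 33028/343, v(3) = 176.
Sum = Δx · [v(-3/7) + v(1/7) + v(5/7) + ...].
Sum ≈ 189.714286.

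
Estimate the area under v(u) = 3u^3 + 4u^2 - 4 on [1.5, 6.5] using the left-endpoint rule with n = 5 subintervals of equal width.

1223.125

Δu = (6.5 − 1.5)/5 = 1.
Left endpoints: 1.5, 2.5, 3.5, 4.5, 5.5.
v(1.5) = 15.125, v(2.5) = 67.875, v(3.5) = 173.625, v(4.5) = 350.375, v(5.5) = 616.125.
Sum = Δu · [v(1.5) + v(2.5) + v(3.5) + v(4.5) + v(5.5)].
Sum = 1223.125.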